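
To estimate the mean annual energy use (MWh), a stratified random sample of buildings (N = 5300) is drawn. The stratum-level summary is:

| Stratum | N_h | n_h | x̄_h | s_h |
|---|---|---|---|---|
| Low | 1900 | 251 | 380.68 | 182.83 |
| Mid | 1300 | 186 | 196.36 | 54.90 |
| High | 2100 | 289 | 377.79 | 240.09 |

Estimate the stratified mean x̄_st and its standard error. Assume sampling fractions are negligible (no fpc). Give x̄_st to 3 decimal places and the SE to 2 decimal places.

x̄_st = Σ W_h x̄_h = (1900·380.68 + 1300·196.36 + 2100·377.79)/5300 = 334.32434
V̂(x̄_st) = Σ W_h² s_h²/n_h, with W_h = N_h/N and N = 5300:
  stratum Low: (1900/5300)²·182.83²/251 = 17.115
  stratum Mid: (1300/5300)²·54.90²/186 = 0.974915
  stratum High: (2100/5300)²·240.09²/289 = 31.3139
V̂(x̄_st) = 49.4038
SE(x̄_st) = √49.4038 = 7.02878

x̄_st ≈ 334.324, SE ≈ 7.03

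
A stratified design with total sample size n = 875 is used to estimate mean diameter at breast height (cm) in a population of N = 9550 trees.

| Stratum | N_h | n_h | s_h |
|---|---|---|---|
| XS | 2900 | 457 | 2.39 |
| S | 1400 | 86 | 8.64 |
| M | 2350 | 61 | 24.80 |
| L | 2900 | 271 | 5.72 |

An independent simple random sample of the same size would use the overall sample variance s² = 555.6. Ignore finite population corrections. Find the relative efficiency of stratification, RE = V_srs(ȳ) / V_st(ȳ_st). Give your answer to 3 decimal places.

RE ≈ 0.990

V̂(ȳ_st) = Σ W_h² s_h²/n_h, with W_h = N_h/N and N = 9550:
  stratum XS: (2900/9550)²·2.39²/457 = 0.00115257
  stratum S: (1400/9550)²·8.64²/86 = 0.0186543
  stratum M: (2350/9550)²·24.80²/61 = 0.610524
  stratum L: (2900/9550)²·5.72²/271 = 0.011133
V_st = 0.641464
V_srs = s²/n = 555.6/875 = 0.634971
Relative efficiency = V_srs / V_st = 0.634971/0.641464 = 0.9899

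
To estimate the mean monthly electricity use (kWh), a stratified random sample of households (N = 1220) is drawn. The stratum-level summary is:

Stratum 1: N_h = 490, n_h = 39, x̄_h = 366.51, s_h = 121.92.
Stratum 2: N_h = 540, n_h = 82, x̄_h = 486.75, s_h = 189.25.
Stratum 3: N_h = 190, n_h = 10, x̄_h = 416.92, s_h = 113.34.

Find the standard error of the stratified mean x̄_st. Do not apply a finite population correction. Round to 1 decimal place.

SE(x̄_st) ≈ 13.3

V̂(x̄_st) = Σ W_h² s_h²/n_h, with W_h = N_h/N and N = 1220:
  stratum 1: (490/1220)²·121.92²/39 = 61.4834
  stratum 2: (540/1220)²·189.25²/82 = 85.5708
  stratum 3: (190/1220)²·113.34²/10 = 31.1569
V̂(x̄_st) = 178.211
SE(x̄_st) = √178.211 = 13.3496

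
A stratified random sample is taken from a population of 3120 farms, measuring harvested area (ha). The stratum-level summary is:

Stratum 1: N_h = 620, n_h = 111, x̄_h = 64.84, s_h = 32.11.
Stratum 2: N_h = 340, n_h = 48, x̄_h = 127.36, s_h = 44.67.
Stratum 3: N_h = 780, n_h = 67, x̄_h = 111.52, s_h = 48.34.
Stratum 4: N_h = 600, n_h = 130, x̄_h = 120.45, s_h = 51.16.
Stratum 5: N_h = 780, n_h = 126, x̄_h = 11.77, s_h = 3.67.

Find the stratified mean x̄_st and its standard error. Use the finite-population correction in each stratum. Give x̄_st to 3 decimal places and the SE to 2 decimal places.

x̄_st ≈ 80.750, SE ≈ 1.82

x̄_st = Σ W_h x̄_h = (620·64.84 + 340·127.36 + 780·111.52 + 600·120.45 + 780·11.77)/3120 = 80.74981
V̂(x̄_st) = Σ W_h² (1 − n_h/N_h) s_h²/n_h, with W_h = N_h/N and N = 3120:
  stratum 1: (620/3120)²·(1 − 111/620)·32.11²/111 = 0.301133
  stratum 2: (340/3120)²·(1 − 48/340)·44.67²/48 = 0.423978
  stratum 3: (780/3120)²·(1 − 67/780)·48.34²/67 = 1.99257
  stratum 4: (600/3120)²·(1 − 130/600)·51.16²/130 = 0.583254
  stratum 5: (780/3120)²·(1 − 126/780)·3.67²/126 = 0.00560176
V̂(x̄_st) = 3.30654
SE(x̄_st) = √3.30654 = 1.81839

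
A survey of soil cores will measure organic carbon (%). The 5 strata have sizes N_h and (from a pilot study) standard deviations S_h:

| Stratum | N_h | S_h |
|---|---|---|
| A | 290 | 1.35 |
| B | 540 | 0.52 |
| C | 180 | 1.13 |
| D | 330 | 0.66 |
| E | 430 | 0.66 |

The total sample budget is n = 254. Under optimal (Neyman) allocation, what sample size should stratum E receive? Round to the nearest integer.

52

Neyman allocation: n_h = n · N_h S_h / Σ N_i S_i, with n = 254.
  stratum A: N_h·S_h = 290·1.35 = 391.50
  stratum B: N_h·S_h = 540·0.52 = 280.80
  stratum C: N_h·S_h = 180·1.13 = 203.40
  stratum D: N_h·S_h = 330·0.66 = 217.80
  stratum E: N_h·S_h = 430·0.66 = 283.80
Σ N_h S_h = 1377.30
n for stratum E = 254·283.80/1377.30 = 52.338 → 52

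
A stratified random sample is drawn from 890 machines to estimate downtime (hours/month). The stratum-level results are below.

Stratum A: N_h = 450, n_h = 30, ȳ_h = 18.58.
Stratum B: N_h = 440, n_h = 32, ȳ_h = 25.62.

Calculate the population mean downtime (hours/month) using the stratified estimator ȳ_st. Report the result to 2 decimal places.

ȳ_st ≈ 22.06

N = Σ N_h = 890. Stratum weights W_h = N_h/N.
ȳ_st = (450·18.58 + 440·25.62) / 890 = 22.0604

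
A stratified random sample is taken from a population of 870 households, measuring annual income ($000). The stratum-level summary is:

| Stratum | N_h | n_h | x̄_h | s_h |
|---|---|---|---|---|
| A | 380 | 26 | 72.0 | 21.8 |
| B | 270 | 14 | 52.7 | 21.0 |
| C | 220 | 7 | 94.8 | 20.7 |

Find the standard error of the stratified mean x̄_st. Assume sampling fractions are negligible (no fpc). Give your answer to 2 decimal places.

SE(x̄_st) ≈ 3.23

V̂(x̄_st) = Σ W_h² s_h²/n_h, with W_h = N_h/N and N = 870:
  stratum A: (380/870)²·21.8²/26 = 3.48713
  stratum B: (270/870)²·21.0²/14 = 3.03389
  stratum C: (220/870)²·20.7²/7 = 3.91426
V̂(x̄_st) = 10.4353
SE(x̄_st) = √10.4353 = 3.23037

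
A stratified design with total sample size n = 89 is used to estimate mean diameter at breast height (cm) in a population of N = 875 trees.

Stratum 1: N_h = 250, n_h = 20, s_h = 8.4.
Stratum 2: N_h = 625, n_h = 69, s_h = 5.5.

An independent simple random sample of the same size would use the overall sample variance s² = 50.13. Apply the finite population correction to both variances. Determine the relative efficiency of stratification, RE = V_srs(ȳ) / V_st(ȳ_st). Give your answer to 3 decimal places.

V̂(ȳ_st) = Σ W_h² (1 − n_h/N_h) s_h²/n_h, with W_h = N_h/N and N = 875:
  stratum 1: (250/875)²·(1 − 20/250)·8.4²/20 = 0.26496
  stratum 2: (625/875)²·(1 − 69/625)·5.5²/69 = 0.198983
V_st = 0.463943
V_srs = (1 − 89/875)·50.13/89 = 0.505967
Relative efficiency = V_srs / V_st = 0.505967/0.463943 = 1.0906

RE ≈ 1.091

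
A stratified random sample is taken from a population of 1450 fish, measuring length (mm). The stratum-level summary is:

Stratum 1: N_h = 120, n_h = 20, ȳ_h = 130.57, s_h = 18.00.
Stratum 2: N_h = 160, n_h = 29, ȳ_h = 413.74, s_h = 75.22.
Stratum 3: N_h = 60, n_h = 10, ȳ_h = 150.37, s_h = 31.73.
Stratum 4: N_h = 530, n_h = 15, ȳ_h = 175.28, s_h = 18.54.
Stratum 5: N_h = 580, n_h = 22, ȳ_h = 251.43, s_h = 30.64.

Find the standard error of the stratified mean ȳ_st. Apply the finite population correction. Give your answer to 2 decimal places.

SE(ȳ_st) ≈ 3.42

V̂(ȳ_st) = Σ W_h² (1 − n_h/N_h) s_h²/n_h, with W_h = N_h/N and N = 1450:
  stratum 1: (120/1450)²·(1 − 20/120)·18.00²/20 = 0.0924614
  stratum 2: (160/1450)²·(1 − 29/160)·75.22²/29 = 1.94502
  stratum 3: (60/1450)²·(1 − 10/60)·31.73²/10 = 0.143657
  stratum 4: (530/1450)²·(1 − 15/530)·18.54²/15 = 2.97492
  stratum 5: (580/1450)²·(1 − 22/580)·30.64²/22 = 6.56872
V̂(ȳ_st) = 11.7248
SE(ȳ_st) = √11.7248 = 3.42415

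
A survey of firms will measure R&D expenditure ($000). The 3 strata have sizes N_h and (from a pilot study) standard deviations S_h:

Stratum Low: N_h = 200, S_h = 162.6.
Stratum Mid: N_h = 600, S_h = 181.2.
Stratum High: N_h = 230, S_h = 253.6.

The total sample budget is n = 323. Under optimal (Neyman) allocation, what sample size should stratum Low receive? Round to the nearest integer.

53

Neyman allocation: n_h = n · N_h S_h / Σ N_i S_i, with n = 323.
  stratum Low: N_h·S_h = 200·162.6 = 32520.00
  stratum Mid: N_h·S_h = 600·181.2 = 108720.00
  stratum High: N_h·S_h = 230·253.6 = 58328.00
Σ N_h S_h = 199568.00
n for stratum Low = 323·32520.00/199568.00 = 52.633 → 53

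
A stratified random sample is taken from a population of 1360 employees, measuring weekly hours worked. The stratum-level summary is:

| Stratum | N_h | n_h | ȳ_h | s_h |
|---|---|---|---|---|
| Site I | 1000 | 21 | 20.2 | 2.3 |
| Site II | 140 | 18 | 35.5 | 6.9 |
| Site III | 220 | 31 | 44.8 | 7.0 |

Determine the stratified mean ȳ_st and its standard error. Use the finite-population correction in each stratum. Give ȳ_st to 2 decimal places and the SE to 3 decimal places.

ȳ_st ≈ 25.75, SE ≈ 0.440

ȳ_st = Σ W_h ȳ_h = (1000·20.2 + 140·35.5 + 220·44.8)/1360 = 25.75441
V̂(ȳ_st) = Σ W_h² (1 − n_h/N_h) s_h²/n_h, with W_h = N_h/N and N = 1360:
  stratum Site I: (1000/1360)²·(1 − 21/1000)·2.3²/21 = 0.133334
  stratum Site II: (140/1360)²·(1 − 18/140)·6.9²/18 = 0.0244251
  stratum Site III: (220/1360)²·(1 − 31/220)·7.0²/31 = 0.0355338
V̂(ȳ_st) = 0.193293
SE(ȳ_st) = √0.193293 = 0.439651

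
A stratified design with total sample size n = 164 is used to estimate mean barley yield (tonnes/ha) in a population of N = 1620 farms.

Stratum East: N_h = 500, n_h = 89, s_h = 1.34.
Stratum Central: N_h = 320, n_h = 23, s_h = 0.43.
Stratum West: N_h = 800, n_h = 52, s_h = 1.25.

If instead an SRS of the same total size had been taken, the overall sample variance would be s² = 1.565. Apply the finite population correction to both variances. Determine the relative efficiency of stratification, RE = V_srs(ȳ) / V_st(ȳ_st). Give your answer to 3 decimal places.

V̂(ȳ_st) = Σ W_h² (1 − n_h/N_h) s_h²/n_h, with W_h = N_h/N and N = 1620:
  stratum East: (500/1620)²·(1 − 89/500)·1.34²/89 = 0.0015798
  stratum Central: (320/1620)²·(1 − 23/320)·0.43²/23 = 0.000291129
  stratum West: (800/1620)²·(1 − 52/800)·1.25²/52 = 0.00685138
V_st = 0.00872231
V_srs = (1 − 164/1620)·1.565/164 = 0.00857663
Relative efficiency = V_srs / V_st = 0.00857663/0.00872231 = 0.9833

RE ≈ 0.983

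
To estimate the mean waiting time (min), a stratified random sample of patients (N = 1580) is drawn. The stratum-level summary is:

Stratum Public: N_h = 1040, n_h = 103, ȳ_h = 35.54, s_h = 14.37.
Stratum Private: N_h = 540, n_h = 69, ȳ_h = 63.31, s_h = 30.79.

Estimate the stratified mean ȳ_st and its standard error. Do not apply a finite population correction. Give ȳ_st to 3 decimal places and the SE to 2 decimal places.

ȳ_st = Σ W_h ȳ_h = (1040·35.54 + 540·63.31)/1580 = 45.03101
V̂(ȳ_st) = Σ W_h² s_h²/n_h, with W_h = N_h/N and N = 1580:
  stratum Public: (1040/1580)²·14.37²/103 = 0.868618
  stratum Private: (540/1580)²·30.79²/69 = 1.60488
V̂(ȳ_st) = 2.4735
SE(ȳ_st) = √2.4735 = 1.57274

ȳ_st ≈ 45.031, SE ≈ 1.57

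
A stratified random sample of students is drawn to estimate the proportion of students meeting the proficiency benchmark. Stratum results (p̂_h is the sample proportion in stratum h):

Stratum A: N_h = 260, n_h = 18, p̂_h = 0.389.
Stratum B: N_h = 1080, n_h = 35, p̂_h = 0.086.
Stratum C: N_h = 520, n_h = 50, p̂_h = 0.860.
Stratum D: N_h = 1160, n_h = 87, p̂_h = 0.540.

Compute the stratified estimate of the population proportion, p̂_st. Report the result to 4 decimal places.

N = 3020; stratum weights W_h = N_h/N.
p̂_st = Σ W_h p̂_h = (260·0.389 + 1080·0.086 + 520·0.860 + 1160·0.540)/3020 = 0.41974

p̂_st ≈ 0.4197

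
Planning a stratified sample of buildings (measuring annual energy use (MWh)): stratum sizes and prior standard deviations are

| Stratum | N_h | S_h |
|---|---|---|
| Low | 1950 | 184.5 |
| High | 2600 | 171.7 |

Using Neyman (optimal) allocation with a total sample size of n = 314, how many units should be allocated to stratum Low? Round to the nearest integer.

Neyman allocation: n_h = n · N_h S_h / Σ N_i S_i, with n = 314.
  stratum Low: N_h·S_h = 1950·184.5 = 359775.00
  stratum High: N_h·S_h = 2600·171.7 = 446420.00
Σ N_h S_h = 806195.00
n for stratum Low = 314·359775.00/806195.00 = 140.127 → 140

140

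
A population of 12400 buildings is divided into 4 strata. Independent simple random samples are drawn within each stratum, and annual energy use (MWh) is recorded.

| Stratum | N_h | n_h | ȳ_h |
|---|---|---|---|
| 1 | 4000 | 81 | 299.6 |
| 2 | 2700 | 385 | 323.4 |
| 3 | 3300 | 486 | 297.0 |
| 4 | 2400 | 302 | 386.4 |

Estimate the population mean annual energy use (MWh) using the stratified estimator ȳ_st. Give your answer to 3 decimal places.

ȳ_st ≈ 320.890

N = Σ N_h = 12400. Stratum weights W_h = N_h/N.
ȳ_st = (4000·299.6 + 2700·323.4 + 3300·297.0 + 2400·386.4) / 12400 = 320.89032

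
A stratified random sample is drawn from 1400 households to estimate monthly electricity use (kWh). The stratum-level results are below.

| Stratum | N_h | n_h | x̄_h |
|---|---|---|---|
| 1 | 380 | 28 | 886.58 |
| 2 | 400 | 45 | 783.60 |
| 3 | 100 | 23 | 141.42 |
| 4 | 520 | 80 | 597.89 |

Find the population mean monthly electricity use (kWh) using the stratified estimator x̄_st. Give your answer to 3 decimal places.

N = Σ N_h = 1400. Stratum weights W_h = N_h/N.
x̄_st = (380·886.58 + 400·783.60 + 100·141.42 + 520·597.89) / 1400 = 696.70371

x̄_st ≈ 696.704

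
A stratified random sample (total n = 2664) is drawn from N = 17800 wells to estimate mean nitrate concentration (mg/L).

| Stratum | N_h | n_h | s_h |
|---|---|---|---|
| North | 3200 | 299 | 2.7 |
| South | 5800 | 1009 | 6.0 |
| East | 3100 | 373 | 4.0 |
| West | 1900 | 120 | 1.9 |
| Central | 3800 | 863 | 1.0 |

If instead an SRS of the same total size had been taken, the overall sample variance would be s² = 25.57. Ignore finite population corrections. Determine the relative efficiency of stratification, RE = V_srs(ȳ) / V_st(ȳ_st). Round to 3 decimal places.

RE ≈ 1.530

V̂(ȳ_st) = Σ W_h² s_h²/n_h, with W_h = N_h/N and N = 17800:
  stratum North: (3200/17800)²·2.7²/299 = 0.000787982
  stratum South: (5800/17800)²·6.0²/1009 = 0.00378815
  stratum East: (3100/17800)²·4.0²/373 = 0.00130105
  stratum West: (1900/17800)²·1.9²/120 = 0.000342762
  stratum Central: (3800/17800)²·1.0²/863 = 5.281e-05
V_st = 0.00627276
V_srs = s²/n = 25.57/2664 = 0.00959835
Relative efficiency = V_srs / V_st = 0.00959835/0.00627276 = 1.5302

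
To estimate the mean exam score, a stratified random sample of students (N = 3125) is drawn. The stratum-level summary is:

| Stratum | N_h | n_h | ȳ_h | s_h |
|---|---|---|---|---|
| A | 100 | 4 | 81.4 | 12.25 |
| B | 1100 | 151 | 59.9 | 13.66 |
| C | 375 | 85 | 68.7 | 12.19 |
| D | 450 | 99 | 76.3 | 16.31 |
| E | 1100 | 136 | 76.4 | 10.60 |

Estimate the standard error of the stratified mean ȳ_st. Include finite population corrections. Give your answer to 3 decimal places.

V̂(ȳ_st) = Σ W_h² (1 − n_h/N_h) s_h²/n_h, with W_h = N_h/N and N = 3125:
  stratum A: (100/3125)²·(1 − 4/100)·12.25²/4 = 0.0368794
  stratum B: (1100/3125)²·(1 − 151/1100)·13.66²/151 = 0.132094
  stratum C: (375/3125)²·(1 − 85/375)·12.19²/85 = 0.0194678
  stratum D: (450/3125)²·(1 − 99/450)·16.31²/99 = 0.0434603
  stratum E: (1100/3125)²·(1 − 136/1100)·10.60²/136 = 0.0897103
V̂(ȳ_st) = 0.321612
SE(ȳ_st) = √0.321612 = 0.567108

SE(ȳ_st) ≈ 0.567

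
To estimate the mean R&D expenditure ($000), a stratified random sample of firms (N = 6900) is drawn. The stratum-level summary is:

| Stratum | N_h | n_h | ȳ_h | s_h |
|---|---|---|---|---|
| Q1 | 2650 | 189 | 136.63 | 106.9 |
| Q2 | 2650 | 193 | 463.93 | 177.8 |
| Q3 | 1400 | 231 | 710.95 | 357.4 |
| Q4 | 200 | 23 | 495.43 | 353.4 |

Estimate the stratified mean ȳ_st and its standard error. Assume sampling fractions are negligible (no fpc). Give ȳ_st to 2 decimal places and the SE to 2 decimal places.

ȳ_st ≈ 389.26, SE ≈ 7.77

ȳ_st = Σ W_h ȳ_h = (2650·136.63 + 2650·463.93 + 1400·710.95 + 200·495.43)/6900 = 389.26087
V̂(ȳ_st) = Σ W_h² s_h²/n_h, with W_h = N_h/N and N = 6900:
  stratum Q1: (2650/6900)²·106.9²/189 = 8.9184
  stratum Q2: (2650/6900)²·177.8²/193 = 24.1602
  stratum Q3: (1400/6900)²·357.4²/231 = 22.7643
  stratum Q4: (200/6900)²·353.4²/23 = 4.56212
V̂(ȳ_st) = 60.405
SE(ȳ_st) = √60.405 = 7.77207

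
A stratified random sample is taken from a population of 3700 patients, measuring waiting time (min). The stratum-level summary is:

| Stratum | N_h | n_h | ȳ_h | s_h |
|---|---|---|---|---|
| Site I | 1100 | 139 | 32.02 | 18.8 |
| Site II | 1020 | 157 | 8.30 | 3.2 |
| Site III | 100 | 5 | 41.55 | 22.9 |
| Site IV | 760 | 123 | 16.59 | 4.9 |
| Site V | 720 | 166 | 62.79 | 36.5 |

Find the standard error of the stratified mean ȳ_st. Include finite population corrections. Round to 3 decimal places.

SE(ȳ_st) ≈ 0.717

V̂(ȳ_st) = Σ W_h² (1 − n_h/N_h) s_h²/n_h, with W_h = N_h/N and N = 3700:
  stratum Site I: (1100/3700)²·(1 − 139/1100)·18.8²/139 = 0.196342
  stratum Site II: (1020/3700)²·(1 − 157/1020)·3.2²/157 = 0.0041938
  stratum Site III: (100/3700)²·(1 − 5/100)·22.9²/5 = 0.0727815
  stratum Site IV: (760/3700)²·(1 − 123/760)·4.9²/123 = 0.00690298
  stratum Site V: (720/3700)²·(1 − 166/720)·36.5²/166 = 0.233839
V̂(ȳ_st) = 0.514059
SE(ȳ_st) = √0.514059 = 0.716979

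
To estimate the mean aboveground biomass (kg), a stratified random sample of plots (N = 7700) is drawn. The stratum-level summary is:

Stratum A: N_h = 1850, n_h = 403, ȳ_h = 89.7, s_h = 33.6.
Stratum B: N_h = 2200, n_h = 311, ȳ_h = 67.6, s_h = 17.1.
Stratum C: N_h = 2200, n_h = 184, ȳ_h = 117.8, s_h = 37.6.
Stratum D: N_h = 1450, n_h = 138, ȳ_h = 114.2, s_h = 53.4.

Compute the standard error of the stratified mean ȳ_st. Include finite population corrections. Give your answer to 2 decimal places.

V̂(ȳ_st) = Σ W_h² (1 − n_h/N_h) s_h²/n_h, with W_h = N_h/N and N = 7700:
  stratum A: (1850/7700)²·(1 − 403/1850)·33.6²/403 = 0.126483
  stratum B: (2200/7700)²·(1 − 311/2200)·17.1²/311 = 0.065903
  stratum C: (2200/7700)²·(1 − 184/2200)·37.6²/184 = 0.574764
  stratum D: (1450/7700)²·(1 − 138/1450)·53.4²/138 = 0.663016
V̂(ȳ_st) = 1.43017
SE(ȳ_st) = √1.43017 = 1.1959

SE(ȳ_st) ≈ 1.20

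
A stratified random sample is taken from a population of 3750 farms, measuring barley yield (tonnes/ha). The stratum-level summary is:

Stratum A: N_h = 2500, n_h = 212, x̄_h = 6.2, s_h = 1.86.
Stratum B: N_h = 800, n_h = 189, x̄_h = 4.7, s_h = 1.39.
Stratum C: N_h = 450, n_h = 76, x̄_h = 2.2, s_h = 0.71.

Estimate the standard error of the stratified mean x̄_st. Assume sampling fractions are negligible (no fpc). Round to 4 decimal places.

SE(x̄_st) ≈ 0.0884

V̂(x̄_st) = Σ W_h² s_h²/n_h, with W_h = N_h/N and N = 3750:
  stratum A: (2500/3750)²·1.86²/212 = 0.00725283
  stratum B: (800/3750)²·1.39²/189 = 0.000465249
  stratum C: (450/3750)²·0.71²/76 = 9.55137e-05
V̂(x̄_st) = 0.00781359
SE(x̄_st) = √0.00781359 = 0.0883945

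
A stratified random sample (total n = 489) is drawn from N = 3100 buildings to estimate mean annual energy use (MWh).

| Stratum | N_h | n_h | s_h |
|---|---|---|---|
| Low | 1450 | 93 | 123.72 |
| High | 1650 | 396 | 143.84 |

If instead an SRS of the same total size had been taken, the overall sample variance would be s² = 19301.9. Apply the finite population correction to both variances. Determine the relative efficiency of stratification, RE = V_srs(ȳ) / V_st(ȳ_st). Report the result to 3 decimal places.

RE ≈ 0.740

V̂(ȳ_st) = Σ W_h² (1 − n_h/N_h) s_h²/n_h, with W_h = N_h/N and N = 3100:
  stratum Low: (1450/3100)²·(1 − 93/1450)·123.72²/93 = 33.6993
  stratum High: (1650/3100)²·(1 − 396/1650)·143.84²/396 = 11.2492
V_st = 44.9486
V_srs = (1 − 489/3100)·19301.9/489 = 33.2458
Relative efficiency = V_srs / V_st = 33.2458/44.9486 = 0.7396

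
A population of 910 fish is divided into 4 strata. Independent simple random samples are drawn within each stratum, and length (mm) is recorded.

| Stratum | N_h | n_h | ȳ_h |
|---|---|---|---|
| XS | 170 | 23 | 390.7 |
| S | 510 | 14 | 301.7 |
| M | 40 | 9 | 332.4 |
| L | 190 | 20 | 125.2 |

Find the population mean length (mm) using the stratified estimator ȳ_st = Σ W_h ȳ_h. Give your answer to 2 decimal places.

ȳ_st ≈ 282.82

N = Σ N_h = 910. Stratum weights W_h = N_h/N.
ȳ_st = (170·390.7 + 510·301.7 + 40·332.4 + 190·125.2) / 910 = 282.8242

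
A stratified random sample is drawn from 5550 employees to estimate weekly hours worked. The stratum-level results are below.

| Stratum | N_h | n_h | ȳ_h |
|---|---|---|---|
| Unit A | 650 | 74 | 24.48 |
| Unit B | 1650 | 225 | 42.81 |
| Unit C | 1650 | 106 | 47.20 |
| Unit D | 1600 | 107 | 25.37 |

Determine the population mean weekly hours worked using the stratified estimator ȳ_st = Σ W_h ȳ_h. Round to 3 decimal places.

N = Σ N_h = 5550. Stratum weights W_h = N_h/N.
ȳ_st = (650·24.48 + 1650·42.81 + 1650·47.20 + 1600·25.37) / 5550 = 36.94063

ȳ_st ≈ 36.941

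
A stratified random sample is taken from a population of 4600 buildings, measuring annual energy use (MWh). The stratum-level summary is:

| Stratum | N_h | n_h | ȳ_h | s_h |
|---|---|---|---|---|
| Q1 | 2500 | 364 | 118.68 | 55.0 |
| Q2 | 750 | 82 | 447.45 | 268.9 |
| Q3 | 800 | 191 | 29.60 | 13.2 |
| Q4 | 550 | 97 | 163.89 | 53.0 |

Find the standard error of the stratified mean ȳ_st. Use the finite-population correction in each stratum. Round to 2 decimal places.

SE(ȳ_st) ≈ 4.83

V̂(ȳ_st) = Σ W_h² (1 − n_h/N_h) s_h²/n_h, with W_h = N_h/N and N = 4600:
  stratum Q1: (2500/4600)²·(1 − 364/2500)·55.0²/364 = 2.09725
  stratum Q2: (750/4600)²·(1 − 82/750)·268.9²/82 = 20.878
  stratum Q3: (800/4600)²·(1 − 191/800)·13.2²/191 = 0.0210042
  stratum Q4: (550/4600)²·(1 − 97/550)·53.0²/97 = 0.340977
V̂(ȳ_st) = 23.3373
SE(ȳ_st) = √23.3373 = 4.83087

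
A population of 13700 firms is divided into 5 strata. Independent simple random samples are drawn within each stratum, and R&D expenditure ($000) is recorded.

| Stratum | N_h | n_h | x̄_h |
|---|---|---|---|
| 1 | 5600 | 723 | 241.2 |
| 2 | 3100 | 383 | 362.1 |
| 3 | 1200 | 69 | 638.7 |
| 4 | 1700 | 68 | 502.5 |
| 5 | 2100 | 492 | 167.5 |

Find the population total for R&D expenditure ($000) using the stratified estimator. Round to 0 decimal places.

τ̂_st ≈ 4445670

τ̂_st = Σ N_h x̄_h = 5600·241.2 + 3100·362.1 + 1200·638.7 + 1700·502.5 + 2100·167.5 = 4445670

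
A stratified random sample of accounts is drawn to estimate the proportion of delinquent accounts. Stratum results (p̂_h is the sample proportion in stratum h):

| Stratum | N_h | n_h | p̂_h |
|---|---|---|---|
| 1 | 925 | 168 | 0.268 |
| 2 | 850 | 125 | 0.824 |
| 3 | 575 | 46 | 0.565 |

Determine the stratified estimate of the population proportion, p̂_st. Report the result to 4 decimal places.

p̂_st ≈ 0.5418

N = 2350; stratum weights W_h = N_h/N.
p̂_st = Σ W_h p̂_h = (925·0.268 + 850·0.824 + 575·0.565)/2350 = 0.54178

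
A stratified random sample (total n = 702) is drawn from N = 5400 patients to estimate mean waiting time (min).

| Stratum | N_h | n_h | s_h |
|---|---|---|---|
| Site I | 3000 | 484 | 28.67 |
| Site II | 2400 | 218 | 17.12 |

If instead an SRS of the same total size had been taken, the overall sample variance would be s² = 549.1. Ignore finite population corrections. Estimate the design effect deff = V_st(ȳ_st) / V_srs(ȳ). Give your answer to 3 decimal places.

deff ≈ 1.010

V̂(ȳ_st) = Σ W_h² s_h²/n_h, with W_h = N_h/N and N = 5400:
  stratum Site I: (3000/5400)²·28.67²/484 = 0.524161
  stratum Site II: (2400/5400)²·17.12²/218 = 0.265574
V_st = 0.789736
V_srs = s²/n = 549.1/702 = 0.782194
deff = V_st / V_srs = 0.789736/0.782194 = 1.0096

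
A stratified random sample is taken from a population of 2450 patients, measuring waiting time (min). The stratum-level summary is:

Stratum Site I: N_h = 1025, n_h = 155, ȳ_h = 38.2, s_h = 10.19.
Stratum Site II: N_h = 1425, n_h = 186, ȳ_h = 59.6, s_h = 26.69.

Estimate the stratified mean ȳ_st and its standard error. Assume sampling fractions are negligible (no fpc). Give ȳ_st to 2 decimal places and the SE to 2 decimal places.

ȳ_st = Σ W_h ȳ_h = (1025·38.2 + 1425·59.6)/2450 = 50.64694
V̂(ȳ_st) = Σ W_h² s_h²/n_h, with W_h = N_h/N and N = 2450:
  stratum Site I: (1025/2450)²·10.19²/155 = 0.117255
  stratum Site II: (1425/2450)²·26.69²/186 = 1.29563
V̂(ȳ_st) = 1.41289
SE(ȳ_st) = √1.41289 = 1.18865

ȳ_st ≈ 50.65, SE ≈ 1.19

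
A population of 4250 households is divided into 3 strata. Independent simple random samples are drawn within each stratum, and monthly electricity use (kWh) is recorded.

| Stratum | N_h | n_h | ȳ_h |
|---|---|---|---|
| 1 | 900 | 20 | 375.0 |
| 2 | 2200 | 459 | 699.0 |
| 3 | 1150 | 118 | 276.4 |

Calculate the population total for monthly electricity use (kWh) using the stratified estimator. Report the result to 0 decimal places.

τ̂_st = Σ N_h ȳ_h = 900·375.0 + 2200·699.0 + 1150·276.4 = 2193160

τ̂_st ≈ 2193160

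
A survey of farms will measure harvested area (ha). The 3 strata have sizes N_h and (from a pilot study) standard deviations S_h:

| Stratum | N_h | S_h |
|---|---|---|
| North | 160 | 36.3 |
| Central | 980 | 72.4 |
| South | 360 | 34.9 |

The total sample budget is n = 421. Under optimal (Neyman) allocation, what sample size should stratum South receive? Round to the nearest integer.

Neyman allocation: n_h = n · N_h S_h / Σ N_i S_i, with n = 421.
  stratum North: N_h·S_h = 160·36.3 = 5808.00
  stratum Central: N_h·S_h = 980·72.4 = 70952.00
  stratum South: N_h·S_h = 360·34.9 = 12564.00
Σ N_h S_h = 89324.00
n for stratum South = 421·12564.00/89324.00 = 59.216 → 59

59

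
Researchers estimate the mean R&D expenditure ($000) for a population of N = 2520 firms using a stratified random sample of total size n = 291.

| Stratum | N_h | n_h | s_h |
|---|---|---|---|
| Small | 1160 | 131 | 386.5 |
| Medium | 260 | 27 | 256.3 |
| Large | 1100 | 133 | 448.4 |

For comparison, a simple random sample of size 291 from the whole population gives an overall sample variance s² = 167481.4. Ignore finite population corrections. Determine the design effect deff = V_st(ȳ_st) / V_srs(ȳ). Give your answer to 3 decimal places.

V̂(ȳ_st) = Σ W_h² s_h²/n_h, with W_h = N_h/N and N = 2520:
  stratum Small: (1160/2520)²·386.5²/131 = 241.625
  stratum Medium: (260/2520)²·256.3²/27 = 25.8988
  stratum Large: (1100/2520)²·448.4²/133 = 288.047
V_st = 555.572
V_srs = s²/n = 167481.4/291 = 575.537
deff = V_st / V_srs = 555.572/575.537 = 0.9653

deff ≈ 0.965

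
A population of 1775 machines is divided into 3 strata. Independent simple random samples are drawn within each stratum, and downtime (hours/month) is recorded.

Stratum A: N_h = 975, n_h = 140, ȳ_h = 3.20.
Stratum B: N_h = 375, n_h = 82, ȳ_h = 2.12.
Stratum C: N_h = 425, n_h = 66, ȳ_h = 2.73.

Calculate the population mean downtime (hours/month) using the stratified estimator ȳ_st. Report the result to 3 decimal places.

N = Σ N_h = 1775. Stratum weights W_h = N_h/N.
ȳ_st = (975·3.20 + 375·2.12 + 425·2.73) / 1775 = 2.85930

ȳ_st ≈ 2.859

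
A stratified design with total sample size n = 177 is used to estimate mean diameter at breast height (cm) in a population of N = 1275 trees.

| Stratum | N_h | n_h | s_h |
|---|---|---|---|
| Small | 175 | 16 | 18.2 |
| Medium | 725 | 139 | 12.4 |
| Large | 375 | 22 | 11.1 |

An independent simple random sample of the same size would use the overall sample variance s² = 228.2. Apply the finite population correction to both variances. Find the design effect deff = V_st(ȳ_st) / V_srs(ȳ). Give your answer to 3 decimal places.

V̂(ȳ_st) = Σ W_h² (1 − n_h/N_h) s_h²/n_h, with W_h = N_h/N and N = 1275:
  stratum Small: (175/1275)²·(1 − 16/175)·18.2²/16 = 0.354354
  stratum Medium: (725/1275)²·(1 − 139/725)·12.4²/139 = 0.289097
  stratum Large: (375/1275)²·(1 − 22/375)·11.1²/22 = 0.456046
V_st = 1.0995
V_srs = (1 − 177/1275)·228.2/177 = 1.11029
deff = V_st / V_srs = 1.0995/1.11029 = 0.9903

deff ≈ 0.990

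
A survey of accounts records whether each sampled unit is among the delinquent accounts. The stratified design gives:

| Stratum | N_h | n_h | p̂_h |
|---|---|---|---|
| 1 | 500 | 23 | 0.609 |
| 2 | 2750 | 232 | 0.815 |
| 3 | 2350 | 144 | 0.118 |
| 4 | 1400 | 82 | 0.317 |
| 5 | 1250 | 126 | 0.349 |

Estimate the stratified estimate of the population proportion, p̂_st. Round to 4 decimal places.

p̂_st ≈ 0.4489

N = 8250; stratum weights W_h = N_h/N.
p̂_st = Σ W_h p̂_h = (500·0.609 + 2750·0.815 + 2350·0.118 + 1400·0.317 + 1250·0.349)/8250 = 0.44886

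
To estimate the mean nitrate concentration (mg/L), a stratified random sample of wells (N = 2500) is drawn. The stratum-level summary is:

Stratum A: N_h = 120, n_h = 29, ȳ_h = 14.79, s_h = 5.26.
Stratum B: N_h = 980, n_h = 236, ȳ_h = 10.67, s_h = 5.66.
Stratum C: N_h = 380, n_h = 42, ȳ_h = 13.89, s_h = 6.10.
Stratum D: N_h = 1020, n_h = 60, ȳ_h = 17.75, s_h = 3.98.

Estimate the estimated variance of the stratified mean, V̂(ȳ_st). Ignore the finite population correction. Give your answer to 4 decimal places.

V̂(ȳ_st) ≈ 0.0875

V̂(ȳ_st) = Σ W_h² s_h²/n_h, with W_h = N_h/N and N = 2500:
  stratum A: (120/2500)²·5.26²/29 = 0.00219814
  stratum B: (980/2500)²·5.66²/236 = 0.020859
  stratum C: (380/2500)²·6.10²/42 = 0.020469
  stratum D: (1020/2500)²·3.98²/60 = 0.0439476
V̂(ȳ_st) = 0.0874738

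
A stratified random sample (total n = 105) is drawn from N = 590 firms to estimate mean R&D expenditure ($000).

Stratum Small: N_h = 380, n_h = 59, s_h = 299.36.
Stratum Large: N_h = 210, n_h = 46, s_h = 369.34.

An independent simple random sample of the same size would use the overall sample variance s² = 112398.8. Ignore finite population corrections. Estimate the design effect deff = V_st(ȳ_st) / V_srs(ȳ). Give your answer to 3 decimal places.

deff ≈ 0.940

V̂(ȳ_st) = Σ W_h² s_h²/n_h, with W_h = N_h/N and N = 590:
  stratum Small: (380/590)²·299.36²/59 = 630.084
  stratum Large: (210/590)²·369.34²/46 = 375.69
V_st = 1005.77
V_srs = s²/n = 112398.8/105 = 1070.46
deff = V_st / V_srs = 1005.77/1070.46 = 0.9396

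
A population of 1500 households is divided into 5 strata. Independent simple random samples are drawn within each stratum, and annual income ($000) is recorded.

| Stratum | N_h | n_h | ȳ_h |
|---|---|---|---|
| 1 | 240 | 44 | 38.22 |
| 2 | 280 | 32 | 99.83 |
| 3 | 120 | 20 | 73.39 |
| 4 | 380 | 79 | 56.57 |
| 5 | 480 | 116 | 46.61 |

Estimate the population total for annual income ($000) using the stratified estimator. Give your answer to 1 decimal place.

τ̂_st ≈ 89801.4

τ̂_st = Σ N_h ȳ_h = 240·38.22 + 280·99.83 + 120·73.39 + 380·56.57 + 480·46.61 = 89801.4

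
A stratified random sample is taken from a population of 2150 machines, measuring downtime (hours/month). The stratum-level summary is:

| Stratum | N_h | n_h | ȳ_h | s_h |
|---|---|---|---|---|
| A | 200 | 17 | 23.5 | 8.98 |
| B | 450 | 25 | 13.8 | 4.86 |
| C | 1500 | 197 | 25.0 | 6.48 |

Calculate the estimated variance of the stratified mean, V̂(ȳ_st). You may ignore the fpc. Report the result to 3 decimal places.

V̂(ȳ_st) = Σ W_h² s_h²/n_h, with W_h = N_h/N and N = 2150:
  stratum A: (200/2150)²·8.98²/17 = 0.0410475
  stratum B: (450/2150)²·4.86²/25 = 0.0413886
  stratum C: (1500/2150)²·6.48²/197 = 0.10375
V̂(ȳ_st) = 0.186186

V̂(ȳ_st) ≈ 0.186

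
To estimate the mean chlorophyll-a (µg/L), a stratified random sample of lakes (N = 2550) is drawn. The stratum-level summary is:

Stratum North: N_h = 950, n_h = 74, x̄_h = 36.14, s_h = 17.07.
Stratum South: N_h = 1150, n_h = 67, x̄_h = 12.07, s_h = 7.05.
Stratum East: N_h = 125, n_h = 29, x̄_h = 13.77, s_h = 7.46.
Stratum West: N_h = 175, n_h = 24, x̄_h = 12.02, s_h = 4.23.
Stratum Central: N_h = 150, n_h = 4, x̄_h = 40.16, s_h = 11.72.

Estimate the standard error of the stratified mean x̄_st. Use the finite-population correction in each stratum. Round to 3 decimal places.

SE(x̄_st) ≈ 0.877

V̂(x̄_st) = Σ W_h² (1 − n_h/N_h) s_h²/n_h, with W_h = N_h/N and N = 2550:
  stratum North: (950/2550)²·(1 − 74/950)·17.07²/74 = 0.503944
  stratum South: (1150/2550)²·(1 − 67/1150)·7.05²/67 = 0.142085
  stratum East: (125/2550)²·(1 − 29/125)·7.46²/29 = 0.00354145
  stratum West: (175/2550)²·(1 − 24/175)·4.23²/24 = 0.00302973
  stratum Central: (150/2550)²·(1 − 4/150)·11.72²/4 = 0.115654
V̂(x̄_st) = 0.768255
SE(x̄_st) = √0.768255 = 0.876501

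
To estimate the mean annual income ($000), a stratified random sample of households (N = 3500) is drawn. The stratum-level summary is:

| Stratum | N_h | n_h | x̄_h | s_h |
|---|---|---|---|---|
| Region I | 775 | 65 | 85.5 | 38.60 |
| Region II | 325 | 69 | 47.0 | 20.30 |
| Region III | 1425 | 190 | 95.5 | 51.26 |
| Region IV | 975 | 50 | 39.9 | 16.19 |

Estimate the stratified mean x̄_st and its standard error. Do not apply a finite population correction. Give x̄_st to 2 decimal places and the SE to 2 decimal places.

x̄_st ≈ 73.29, SE ≈ 1.97

x̄_st = Σ W_h x̄_h = (775·85.5 + 325·47.0 + 1425·95.5 + 975·39.9)/3500 = 73.29357
V̂(x̄_st) = Σ W_h² s_h²/n_h, with W_h = N_h/N and N = 3500:
  stratum Region I: (775/3500)²·38.60²/65 = 1.1239
  stratum Region II: (325/3500)²·20.30²/69 = 0.051496
  stratum Region III: (1425/3500)²·51.26²/190 = 2.29244
  stratum Region IV: (975/3500)²·16.19²/50 = 0.406815
V̂(x̄_st) = 3.87465
SE(x̄_st) = √3.87465 = 1.96841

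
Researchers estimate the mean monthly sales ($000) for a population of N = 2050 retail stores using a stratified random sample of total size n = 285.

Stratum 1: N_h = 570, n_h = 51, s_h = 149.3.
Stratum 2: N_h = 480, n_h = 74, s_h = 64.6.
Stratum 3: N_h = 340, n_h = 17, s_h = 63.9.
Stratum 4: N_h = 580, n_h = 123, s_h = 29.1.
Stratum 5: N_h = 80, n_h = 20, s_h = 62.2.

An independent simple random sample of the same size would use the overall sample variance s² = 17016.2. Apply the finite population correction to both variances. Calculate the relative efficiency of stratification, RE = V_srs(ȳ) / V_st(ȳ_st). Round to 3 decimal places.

RE ≈ 1.275

V̂(ȳ_st) = Σ W_h² (1 − n_h/N_h) s_h²/n_h, with W_h = N_h/N and N = 2050:
  stratum 1: (570/2050)²·(1 − 51/570)·149.3²/51 = 30.7669
  stratum 2: (480/2050)²·(1 − 74/480)·64.6²/74 = 2.61513
  stratum 3: (340/2050)²·(1 − 17/340)·63.9²/17 = 6.27663
  stratum 4: (580/2050)²·(1 − 123/580)·29.1²/123 = 0.434228
  stratum 5: (80/2050)²·(1 − 20/80)·62.2²/20 = 0.220945
V_st = 40.3138
V_srs = (1 − 285/2050)·17016.2/285 = 51.4054
Relative efficiency = V_srs / V_st = 51.4054/40.3138 = 1.2751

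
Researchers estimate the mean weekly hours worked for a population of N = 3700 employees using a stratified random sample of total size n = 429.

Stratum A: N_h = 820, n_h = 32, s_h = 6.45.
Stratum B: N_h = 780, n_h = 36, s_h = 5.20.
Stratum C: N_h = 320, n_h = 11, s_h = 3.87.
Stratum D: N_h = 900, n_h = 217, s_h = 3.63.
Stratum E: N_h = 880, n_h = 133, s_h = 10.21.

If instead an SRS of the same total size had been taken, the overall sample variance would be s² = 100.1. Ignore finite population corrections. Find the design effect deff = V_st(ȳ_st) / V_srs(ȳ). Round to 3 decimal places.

V̂(ȳ_st) = Σ W_h² s_h²/n_h, with W_h = N_h/N and N = 3700:
  stratum A: (820/3700)²·6.45²/32 = 0.0638548
  stratum B: (780/3700)²·5.20²/36 = 0.0333803
  stratum C: (320/3700)²·3.87²/11 = 0.0101842
  stratum D: (900/3700)²·3.63²/217 = 0.00359282
  stratum E: (880/3700)²·10.21²/133 = 0.0443365
V_st = 0.155349
V_srs = s²/n = 100.1/429 = 0.233333
deff = V_st / V_srs = 0.155349/0.233333 = 0.6658

deff ≈ 0.666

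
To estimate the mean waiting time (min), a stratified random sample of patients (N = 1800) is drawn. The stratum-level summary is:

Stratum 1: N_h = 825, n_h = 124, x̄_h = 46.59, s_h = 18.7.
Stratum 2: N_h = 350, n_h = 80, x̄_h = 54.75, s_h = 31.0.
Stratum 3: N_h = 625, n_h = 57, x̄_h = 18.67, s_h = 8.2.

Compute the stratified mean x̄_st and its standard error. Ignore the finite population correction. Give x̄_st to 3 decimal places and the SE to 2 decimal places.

x̄_st ≈ 38.482, SE ≈ 1.09

x̄_st = Σ W_h x̄_h = (825·46.59 + 350·54.75 + 625·18.67)/1800 = 38.48222
V̂(x̄_st) = Σ W_h² s_h²/n_h, with W_h = N_h/N and N = 1800:
  stratum 1: (825/1800)²·18.7²/124 = 0.592413
  stratum 2: (350/1800)²·31.0²/80 = 0.454176
  stratum 3: (625/1800)²·8.2²/57 = 0.142222
V̂(x̄_st) = 1.18881
SE(x̄_st) = √1.18881 = 1.09033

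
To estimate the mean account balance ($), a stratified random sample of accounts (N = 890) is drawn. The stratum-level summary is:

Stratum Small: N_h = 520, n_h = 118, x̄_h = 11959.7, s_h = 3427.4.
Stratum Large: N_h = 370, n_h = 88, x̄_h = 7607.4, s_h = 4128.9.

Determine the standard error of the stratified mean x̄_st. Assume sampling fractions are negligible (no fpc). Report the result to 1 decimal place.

V̂(x̄_st) = Σ W_h² s_h²/n_h, with W_h = N_h/N and N = 890:
  stratum Small: (520/890)²·3427.4²/118 = 33984
  stratum Large: (370/890)²·4128.9²/88 = 33481.9
V̂(x̄_st) = 67465.8
SE(x̄_st) = √67465.8 = 259.742

SE(x̄_st) ≈ 259.7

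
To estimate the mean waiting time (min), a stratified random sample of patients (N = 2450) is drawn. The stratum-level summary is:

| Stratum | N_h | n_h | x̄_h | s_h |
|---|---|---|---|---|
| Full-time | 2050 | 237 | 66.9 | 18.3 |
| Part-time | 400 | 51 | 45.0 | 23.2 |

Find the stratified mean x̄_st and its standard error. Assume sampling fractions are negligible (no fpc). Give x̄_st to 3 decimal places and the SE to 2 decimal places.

x̄_st = Σ W_h x̄_h = (2050·66.9 + 400·45.0)/2450 = 63.32449
V̂(x̄_st) = Σ W_h² s_h²/n_h, with W_h = N_h/N and N = 2450:
  stratum Full-time: (2050/2450)²·18.3²/237 = 0.989303
  stratum Part-time: (400/2450)²·23.2²/51 = 0.281315
V̂(x̄_st) = 1.27062
SE(x̄_st) = √1.27062 = 1.12722

x̄_st ≈ 63.324, SE ≈ 1.13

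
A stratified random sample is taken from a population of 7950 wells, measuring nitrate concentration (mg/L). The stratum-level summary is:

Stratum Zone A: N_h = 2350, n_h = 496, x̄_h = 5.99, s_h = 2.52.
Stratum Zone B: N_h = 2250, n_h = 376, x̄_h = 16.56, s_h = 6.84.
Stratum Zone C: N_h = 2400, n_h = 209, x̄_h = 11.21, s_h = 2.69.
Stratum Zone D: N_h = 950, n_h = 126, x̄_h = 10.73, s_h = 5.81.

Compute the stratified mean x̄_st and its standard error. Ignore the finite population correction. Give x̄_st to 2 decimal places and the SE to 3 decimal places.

x̄_st = Σ W_h x̄_h = (2350·5.99 + 2250·16.56 + 2400·11.21 + 950·10.73)/7950 = 11.12377
V̂(x̄_st) = Σ W_h² s_h²/n_h, with W_h = N_h/N and N = 7950:
  stratum Zone A: (2350/7950)²·2.52²/496 = 0.00111872
  stratum Zone B: (2250/7950)²·6.84²/376 = 0.00996679
  stratum Zone C: (2400/7950)²·2.69²/209 = 0.00315534
  stratum Zone D: (950/7950)²·5.81²/126 = 0.00382556
V̂(x̄_st) = 0.0180664
SE(x̄_st) = √0.0180664 = 0.134411

x̄_st ≈ 11.12, SE ≈ 0.134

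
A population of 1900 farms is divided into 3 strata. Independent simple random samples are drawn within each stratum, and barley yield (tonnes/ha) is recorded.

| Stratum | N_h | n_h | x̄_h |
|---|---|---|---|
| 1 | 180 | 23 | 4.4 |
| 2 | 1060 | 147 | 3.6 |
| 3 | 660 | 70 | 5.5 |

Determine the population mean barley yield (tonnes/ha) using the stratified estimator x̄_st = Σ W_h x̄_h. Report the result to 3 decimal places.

x̄_st ≈ 4.336

N = Σ N_h = 1900. Stratum weights W_h = N_h/N.
x̄_st = (180·4.4 + 1060·3.6 + 660·5.5) / 1900 = 4.33579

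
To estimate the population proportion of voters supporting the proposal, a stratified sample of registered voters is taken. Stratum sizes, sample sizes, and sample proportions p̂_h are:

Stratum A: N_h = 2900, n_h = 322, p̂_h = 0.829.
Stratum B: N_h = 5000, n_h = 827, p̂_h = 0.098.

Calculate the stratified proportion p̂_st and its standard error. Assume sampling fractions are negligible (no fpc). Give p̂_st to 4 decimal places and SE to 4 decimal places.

N = 7900; stratum weights W_h = N_h/N.
p̂_st = Σ W_h p̂_h = (2900·0.829 + 5000·0.098)/7900 = 0.36634
V̂(p̂_st) = Σ W_h² p̂_h(1−p̂_h)/(n_h−1):
  stratum A: (2900/7900)²·0.829·0.171/321 = 5.95097e-05
  stratum B: (5000/7900)²·0.098·0.902/826 = 4.28685e-05
V̂(p̂_st) = 0.000102378; SE = √V̂ = 0.0101182

p̂_st ≈ 0.3663, SE ≈ 0.0101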